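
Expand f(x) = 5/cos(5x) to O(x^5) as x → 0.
5 + 125*x**2/2 + 15625*x**4/24 + O(x**5)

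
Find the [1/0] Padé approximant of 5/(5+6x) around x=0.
1 - 6*x/5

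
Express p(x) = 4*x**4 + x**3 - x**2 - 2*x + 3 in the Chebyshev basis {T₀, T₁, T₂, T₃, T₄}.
(4)T₀ + (-5/4)T₁ + (3/2)T₂ + (1/4)T₃ + (1/2)T₄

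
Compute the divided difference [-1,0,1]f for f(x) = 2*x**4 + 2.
2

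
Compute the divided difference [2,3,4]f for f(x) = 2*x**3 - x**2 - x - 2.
17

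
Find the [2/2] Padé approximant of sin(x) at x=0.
x/(x**2/6 + 1)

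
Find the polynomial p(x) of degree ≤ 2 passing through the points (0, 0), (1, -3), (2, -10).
-2*x**2 - x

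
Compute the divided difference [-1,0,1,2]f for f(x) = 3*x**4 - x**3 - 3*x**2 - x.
5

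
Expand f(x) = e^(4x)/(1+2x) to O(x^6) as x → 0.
1 + 2*x + 4*x**2 + 8*x**3/3 + 16*x**4/3 - 32*x**5/15 + O(x**6)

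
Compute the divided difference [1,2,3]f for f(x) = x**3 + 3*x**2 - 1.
9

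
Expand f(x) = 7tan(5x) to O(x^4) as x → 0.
35*x + 875*x**3/3 + O(x**4)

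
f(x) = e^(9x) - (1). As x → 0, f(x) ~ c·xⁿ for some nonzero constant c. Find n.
1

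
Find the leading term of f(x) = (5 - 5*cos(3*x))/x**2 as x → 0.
45/2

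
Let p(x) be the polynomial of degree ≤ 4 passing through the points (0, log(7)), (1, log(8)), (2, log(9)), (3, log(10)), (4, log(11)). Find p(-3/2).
log(43275834131238896700854768074263*3**(13/32)*5**(31/32)*9494291123882400741276009846234147245562743306170676763393457013**(1/128)/184467440737095516160000000000000)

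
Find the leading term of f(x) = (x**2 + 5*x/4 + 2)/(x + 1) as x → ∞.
x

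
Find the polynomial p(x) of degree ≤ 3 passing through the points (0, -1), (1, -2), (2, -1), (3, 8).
x**3 - 2*x**2 - 1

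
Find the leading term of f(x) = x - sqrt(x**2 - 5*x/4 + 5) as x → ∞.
5/8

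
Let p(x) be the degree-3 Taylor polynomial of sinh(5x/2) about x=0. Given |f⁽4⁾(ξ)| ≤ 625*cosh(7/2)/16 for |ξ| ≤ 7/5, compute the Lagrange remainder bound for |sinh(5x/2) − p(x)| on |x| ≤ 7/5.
2401*cosh(7/2)/384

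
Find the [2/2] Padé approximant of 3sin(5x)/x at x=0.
(15 - 175*x**2/4)/(5*x**2/4 + 1)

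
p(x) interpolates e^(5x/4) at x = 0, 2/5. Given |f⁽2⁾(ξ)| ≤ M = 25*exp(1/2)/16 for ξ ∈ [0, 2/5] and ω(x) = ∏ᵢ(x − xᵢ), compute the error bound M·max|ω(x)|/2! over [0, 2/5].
exp(1/2)/32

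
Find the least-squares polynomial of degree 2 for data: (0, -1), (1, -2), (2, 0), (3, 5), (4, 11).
-41/35 + (-123/70)x + (17/14)x²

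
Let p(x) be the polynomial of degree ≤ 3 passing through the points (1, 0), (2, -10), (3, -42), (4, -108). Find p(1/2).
1/2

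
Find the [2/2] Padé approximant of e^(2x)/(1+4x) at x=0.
(37*x**2/51 + 23*x/17 + 1)/(-131*x**2/51 + 57*x/17 + 1)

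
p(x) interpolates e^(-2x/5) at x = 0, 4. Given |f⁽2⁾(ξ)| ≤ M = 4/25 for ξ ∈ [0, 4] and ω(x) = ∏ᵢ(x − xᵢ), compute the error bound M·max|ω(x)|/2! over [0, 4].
8/25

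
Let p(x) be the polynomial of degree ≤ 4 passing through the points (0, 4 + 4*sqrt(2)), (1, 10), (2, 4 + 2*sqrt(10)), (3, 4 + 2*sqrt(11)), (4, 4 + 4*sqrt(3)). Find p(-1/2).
-251/16 - 45*sqrt(11)/16 + 35*sqrt(3)/32 + 315*sqrt(2)/32 + 189*sqrt(10)/32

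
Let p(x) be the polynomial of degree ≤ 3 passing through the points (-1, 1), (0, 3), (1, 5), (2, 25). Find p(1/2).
23/8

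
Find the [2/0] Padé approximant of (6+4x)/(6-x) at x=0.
5*x**2/36 + 5*x/6 + 1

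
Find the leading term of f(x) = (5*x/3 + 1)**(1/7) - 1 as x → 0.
5*x/21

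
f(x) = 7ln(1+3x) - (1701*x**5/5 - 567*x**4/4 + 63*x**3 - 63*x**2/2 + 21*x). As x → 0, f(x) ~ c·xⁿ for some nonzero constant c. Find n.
6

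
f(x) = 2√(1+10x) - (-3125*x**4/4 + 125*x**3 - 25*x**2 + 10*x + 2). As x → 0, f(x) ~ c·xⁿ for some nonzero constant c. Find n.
5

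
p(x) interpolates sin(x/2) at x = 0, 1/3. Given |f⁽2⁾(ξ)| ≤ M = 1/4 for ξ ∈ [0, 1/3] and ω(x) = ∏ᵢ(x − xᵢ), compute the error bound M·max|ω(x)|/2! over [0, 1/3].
1/288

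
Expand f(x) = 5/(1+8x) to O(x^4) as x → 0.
5 - 40*x + 320*x**2 - 2560*x**3 + O(x**4)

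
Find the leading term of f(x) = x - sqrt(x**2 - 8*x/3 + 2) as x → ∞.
4/3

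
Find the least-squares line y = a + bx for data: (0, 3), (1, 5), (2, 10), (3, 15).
a = 21/10, b = 41/10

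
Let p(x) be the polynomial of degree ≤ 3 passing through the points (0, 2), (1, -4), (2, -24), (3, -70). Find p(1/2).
0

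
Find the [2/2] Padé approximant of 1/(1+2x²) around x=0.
1/(2*x**2 + 1)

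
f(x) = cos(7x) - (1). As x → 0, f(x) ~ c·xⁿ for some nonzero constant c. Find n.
2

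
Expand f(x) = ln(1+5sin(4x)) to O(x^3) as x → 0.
20*x - 200*x**2 + O(x**3)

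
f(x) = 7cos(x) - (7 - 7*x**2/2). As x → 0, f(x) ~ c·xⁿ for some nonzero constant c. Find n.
4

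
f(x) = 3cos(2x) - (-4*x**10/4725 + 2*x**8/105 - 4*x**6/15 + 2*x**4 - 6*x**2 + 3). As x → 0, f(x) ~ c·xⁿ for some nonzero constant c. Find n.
12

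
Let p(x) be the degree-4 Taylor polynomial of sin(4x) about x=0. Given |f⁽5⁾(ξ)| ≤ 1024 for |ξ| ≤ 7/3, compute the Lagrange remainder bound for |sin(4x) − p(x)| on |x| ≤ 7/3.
2151296/3645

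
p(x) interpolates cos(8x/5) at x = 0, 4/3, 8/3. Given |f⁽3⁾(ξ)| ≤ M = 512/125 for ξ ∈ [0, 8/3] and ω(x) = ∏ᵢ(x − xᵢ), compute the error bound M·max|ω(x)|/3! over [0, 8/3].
32768*sqrt(3)/91125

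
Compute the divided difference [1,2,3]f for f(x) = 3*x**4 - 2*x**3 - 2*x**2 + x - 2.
61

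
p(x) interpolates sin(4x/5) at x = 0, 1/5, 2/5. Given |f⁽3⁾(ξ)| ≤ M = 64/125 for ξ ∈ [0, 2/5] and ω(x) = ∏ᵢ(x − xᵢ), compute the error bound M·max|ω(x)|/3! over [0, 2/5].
64*sqrt(3)/421875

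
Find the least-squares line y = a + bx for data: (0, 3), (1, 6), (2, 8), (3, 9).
a = 7/2, b = 2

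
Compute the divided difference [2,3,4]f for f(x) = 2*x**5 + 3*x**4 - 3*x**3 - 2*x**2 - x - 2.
706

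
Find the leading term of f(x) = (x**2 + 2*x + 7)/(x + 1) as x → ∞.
x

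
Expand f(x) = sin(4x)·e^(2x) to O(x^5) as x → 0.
4*x + 8*x**2 - 8*x**3/3 - 16*x**4 + O(x**5)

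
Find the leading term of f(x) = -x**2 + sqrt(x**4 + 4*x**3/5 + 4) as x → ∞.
2*x/5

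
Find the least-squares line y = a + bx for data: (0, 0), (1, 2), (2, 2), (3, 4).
a = 1/5, b = 6/5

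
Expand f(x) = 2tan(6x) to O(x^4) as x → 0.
12*x + 144*x**3 + O(x**4)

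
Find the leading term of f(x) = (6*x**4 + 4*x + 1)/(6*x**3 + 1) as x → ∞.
x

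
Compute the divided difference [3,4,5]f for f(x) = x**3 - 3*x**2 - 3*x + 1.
9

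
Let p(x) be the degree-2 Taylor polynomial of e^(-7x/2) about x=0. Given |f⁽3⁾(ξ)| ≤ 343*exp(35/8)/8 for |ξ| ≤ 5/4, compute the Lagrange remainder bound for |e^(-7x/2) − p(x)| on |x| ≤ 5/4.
42875*exp(35/8)/3072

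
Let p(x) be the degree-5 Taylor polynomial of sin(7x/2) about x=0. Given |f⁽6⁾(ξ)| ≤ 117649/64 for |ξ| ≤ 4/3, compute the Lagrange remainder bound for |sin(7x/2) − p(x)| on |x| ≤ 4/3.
470596/32805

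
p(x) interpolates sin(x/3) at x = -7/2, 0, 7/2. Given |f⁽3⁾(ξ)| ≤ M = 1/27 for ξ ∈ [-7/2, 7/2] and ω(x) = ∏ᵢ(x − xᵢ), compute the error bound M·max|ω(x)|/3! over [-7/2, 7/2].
343*sqrt(3)/5832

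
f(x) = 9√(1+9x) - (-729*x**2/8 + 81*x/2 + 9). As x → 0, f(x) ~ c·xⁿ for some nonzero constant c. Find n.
3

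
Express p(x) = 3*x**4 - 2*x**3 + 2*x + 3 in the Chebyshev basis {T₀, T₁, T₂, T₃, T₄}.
(33/8)T₀ + (1/2)T₁ + (3/2)T₂ + (-1/2)T₃ + (3/8)T₄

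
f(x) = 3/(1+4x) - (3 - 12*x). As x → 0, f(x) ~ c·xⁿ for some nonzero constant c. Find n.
2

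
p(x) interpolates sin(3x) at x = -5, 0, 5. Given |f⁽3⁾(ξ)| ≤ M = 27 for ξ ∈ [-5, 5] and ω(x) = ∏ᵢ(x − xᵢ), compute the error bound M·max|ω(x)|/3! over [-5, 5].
125*sqrt(3)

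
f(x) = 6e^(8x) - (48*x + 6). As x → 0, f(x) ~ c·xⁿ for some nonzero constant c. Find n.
2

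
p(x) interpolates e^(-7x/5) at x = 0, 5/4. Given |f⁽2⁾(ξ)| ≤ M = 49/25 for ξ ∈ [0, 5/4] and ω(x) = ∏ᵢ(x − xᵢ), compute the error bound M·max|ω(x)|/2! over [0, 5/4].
49/128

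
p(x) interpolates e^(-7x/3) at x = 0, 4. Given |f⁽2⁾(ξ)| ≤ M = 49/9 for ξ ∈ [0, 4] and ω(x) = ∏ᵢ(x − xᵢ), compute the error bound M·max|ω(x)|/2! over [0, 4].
98/9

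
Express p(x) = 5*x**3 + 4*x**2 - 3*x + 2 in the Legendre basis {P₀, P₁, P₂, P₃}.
(10/3)P₀ + (8/3)P₂ + (2)P₃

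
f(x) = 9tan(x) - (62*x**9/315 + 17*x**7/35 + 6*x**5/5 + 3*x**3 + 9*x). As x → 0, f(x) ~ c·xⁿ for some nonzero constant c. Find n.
11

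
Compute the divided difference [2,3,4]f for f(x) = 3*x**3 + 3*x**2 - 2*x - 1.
30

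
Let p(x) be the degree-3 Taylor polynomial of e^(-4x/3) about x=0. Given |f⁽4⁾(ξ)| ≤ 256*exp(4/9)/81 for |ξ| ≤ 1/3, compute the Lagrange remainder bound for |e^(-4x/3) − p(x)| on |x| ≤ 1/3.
32*exp(4/9)/19683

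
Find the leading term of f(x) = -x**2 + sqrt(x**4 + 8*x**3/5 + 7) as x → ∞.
4*x/5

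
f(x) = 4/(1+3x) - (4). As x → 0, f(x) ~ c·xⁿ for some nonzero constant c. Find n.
1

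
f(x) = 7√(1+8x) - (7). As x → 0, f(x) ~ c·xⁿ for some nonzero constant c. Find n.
1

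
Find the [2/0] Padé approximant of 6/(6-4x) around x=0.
4*x**2/9 + 2*x/3 + 1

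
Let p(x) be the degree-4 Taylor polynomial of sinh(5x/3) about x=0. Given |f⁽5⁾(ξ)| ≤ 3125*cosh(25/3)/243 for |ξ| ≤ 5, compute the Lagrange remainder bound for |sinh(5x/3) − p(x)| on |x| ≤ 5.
1953125*cosh(25/3)/5832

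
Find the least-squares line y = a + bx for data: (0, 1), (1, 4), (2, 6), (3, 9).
a = 11/10, b = 13/5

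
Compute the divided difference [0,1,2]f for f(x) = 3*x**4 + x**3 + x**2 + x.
25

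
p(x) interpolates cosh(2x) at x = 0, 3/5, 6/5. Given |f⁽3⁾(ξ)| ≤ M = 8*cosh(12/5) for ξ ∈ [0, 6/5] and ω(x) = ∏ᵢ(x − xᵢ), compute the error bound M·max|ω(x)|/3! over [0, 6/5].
8*sqrt(3)*cosh(12/5)/125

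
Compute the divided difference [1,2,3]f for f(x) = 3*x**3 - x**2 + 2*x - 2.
17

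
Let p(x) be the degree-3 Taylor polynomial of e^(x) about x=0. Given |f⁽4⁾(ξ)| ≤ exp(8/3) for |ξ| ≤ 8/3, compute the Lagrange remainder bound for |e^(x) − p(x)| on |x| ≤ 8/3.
512*exp(8/3)/243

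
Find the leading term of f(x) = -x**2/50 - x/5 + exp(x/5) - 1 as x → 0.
x**3/750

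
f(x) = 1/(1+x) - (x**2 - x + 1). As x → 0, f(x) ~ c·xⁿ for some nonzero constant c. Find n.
3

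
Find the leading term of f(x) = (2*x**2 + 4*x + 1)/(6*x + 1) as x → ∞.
x/3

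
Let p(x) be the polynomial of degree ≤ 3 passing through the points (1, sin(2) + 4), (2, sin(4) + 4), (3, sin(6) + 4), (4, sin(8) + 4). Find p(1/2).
21*sin(6)/16 - 5*sin(8)/16 - 35*sin(4)/16 + 35*sin(2)/16 + 4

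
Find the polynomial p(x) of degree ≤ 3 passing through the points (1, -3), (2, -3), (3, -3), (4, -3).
-3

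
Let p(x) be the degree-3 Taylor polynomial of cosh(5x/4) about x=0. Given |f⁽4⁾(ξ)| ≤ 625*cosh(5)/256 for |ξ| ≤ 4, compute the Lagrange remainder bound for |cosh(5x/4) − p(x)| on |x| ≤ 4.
625*cosh(5)/24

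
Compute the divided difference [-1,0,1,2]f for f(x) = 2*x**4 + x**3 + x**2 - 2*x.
5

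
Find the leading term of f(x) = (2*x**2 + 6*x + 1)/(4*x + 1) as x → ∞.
x/2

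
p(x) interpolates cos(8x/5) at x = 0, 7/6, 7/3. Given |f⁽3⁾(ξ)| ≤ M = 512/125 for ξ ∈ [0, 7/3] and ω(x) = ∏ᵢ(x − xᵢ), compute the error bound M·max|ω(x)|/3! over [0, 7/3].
21952*sqrt(3)/91125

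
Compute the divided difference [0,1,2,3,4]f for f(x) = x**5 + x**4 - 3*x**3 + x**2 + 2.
11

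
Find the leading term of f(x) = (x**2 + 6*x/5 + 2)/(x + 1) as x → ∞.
x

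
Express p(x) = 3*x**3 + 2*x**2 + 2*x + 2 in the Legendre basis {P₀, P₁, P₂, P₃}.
(8/3)P₀ + (19/5)P₁ + (4/3)P₂ + (6/5)P₃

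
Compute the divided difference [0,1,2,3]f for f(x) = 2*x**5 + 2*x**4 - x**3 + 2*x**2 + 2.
61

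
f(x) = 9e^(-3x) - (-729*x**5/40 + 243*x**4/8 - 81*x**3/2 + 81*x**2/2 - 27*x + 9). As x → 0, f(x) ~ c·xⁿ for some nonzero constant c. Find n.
6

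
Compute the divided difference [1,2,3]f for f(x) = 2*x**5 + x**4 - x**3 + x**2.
200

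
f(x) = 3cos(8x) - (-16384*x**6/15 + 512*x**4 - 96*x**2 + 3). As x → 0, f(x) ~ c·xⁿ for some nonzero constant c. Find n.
8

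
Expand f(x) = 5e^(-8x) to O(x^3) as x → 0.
5 - 40*x + 160*x**2 + O(x**3)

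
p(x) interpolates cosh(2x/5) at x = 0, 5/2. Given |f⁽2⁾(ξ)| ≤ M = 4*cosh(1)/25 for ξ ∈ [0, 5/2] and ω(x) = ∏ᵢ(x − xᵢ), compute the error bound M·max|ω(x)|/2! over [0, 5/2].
cosh(1)/8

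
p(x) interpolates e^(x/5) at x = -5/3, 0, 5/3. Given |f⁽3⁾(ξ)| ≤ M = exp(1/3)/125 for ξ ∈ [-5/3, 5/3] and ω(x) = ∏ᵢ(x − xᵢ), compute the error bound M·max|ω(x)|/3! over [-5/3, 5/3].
sqrt(3)*exp(1/3)/729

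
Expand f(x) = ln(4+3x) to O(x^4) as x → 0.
log(4) + 3*x/4 - 9*x**2/32 + 9*x**3/64 + O(x**4)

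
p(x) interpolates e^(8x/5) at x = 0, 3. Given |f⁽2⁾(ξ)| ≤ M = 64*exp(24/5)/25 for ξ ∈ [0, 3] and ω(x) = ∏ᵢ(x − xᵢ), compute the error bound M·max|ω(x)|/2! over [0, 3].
72*exp(24/5)/25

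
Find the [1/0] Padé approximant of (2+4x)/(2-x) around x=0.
5*x/2 + 1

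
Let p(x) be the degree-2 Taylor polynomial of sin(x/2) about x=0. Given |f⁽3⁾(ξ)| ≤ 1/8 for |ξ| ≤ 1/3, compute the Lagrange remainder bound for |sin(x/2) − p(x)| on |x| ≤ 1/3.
1/1296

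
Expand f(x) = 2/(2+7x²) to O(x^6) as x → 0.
1 - 7*x**2/2 + 49*x**4/4 + O(x**6)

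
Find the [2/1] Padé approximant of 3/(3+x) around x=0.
1/(x/3 + 1)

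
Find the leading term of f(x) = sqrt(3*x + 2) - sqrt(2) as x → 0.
3*sqrt(2)*x/4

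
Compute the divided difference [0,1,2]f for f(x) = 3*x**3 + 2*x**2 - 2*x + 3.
11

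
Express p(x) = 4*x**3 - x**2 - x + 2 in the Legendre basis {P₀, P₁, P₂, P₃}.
(5/3)P₀ + (7/5)P₁ + (-2/3)P₂ + (8/5)P₃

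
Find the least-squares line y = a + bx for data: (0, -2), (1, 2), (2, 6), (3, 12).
a = -12/5, b = 23/5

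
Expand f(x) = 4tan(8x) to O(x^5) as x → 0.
32*x + 2048*x**3/3 + O(x**5)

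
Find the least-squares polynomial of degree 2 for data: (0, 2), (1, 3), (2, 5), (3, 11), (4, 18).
73/35 + (-4/7)x + (8/7)x²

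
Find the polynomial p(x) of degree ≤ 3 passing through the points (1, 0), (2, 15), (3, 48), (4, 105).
x**3 + 3*x**2 - x - 3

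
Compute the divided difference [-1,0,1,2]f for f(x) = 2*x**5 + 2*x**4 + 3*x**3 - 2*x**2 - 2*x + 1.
17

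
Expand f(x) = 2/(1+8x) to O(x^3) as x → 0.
2 - 16*x + 128*x**2 + O(x**3)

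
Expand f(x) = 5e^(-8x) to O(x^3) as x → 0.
5 - 40*x + 160*x**2 + O(x**3)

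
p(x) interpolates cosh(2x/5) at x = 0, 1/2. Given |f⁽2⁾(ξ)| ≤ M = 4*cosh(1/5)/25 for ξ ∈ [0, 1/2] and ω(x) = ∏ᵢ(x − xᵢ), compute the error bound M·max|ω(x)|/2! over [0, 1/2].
cosh(1/5)/200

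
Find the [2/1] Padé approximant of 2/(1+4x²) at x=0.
2 - 8*x**2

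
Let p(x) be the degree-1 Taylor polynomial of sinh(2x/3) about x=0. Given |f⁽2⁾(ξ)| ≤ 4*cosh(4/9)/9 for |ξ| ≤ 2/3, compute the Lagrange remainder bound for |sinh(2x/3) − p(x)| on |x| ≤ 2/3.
8*cosh(4/9)/81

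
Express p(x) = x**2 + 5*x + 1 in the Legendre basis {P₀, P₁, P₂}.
(4/3)P₀ + (5)P₁ + (2/3)P₂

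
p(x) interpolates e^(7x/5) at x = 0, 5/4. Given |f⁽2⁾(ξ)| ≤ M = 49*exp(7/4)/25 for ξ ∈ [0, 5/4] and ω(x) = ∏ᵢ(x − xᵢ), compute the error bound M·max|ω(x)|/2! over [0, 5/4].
49*exp(7/4)/128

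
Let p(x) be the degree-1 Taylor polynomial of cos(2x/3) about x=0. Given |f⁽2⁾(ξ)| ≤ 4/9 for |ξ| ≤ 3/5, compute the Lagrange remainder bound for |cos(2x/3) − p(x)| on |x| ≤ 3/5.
2/25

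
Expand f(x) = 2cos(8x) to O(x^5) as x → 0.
2 - 64*x**2 + 1024*x**4/3 + O(x**5)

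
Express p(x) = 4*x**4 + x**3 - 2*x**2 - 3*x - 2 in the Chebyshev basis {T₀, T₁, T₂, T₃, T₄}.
(-3/2)T₀ + (-9/4)T₁ + T₂ + (1/4)T₃ + (1/2)T₄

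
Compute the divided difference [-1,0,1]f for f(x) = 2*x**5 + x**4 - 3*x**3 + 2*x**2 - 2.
3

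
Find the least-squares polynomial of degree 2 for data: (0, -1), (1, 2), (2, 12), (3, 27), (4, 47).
-43/35 + (67/70)x + (39/14)x²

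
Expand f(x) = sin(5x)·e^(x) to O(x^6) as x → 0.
5*x + 5*x**2 - 55*x**3/3 - 20*x**4 + 95*x**5/6 + O(x**6)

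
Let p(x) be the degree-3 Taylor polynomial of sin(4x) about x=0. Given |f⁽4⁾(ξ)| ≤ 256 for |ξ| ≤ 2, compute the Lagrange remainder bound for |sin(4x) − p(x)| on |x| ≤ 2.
512/3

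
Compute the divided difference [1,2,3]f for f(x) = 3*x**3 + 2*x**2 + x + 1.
20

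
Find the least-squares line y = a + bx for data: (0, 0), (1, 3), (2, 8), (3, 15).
a = -1, b = 5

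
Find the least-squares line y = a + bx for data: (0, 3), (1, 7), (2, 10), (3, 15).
a = 29/10, b = 39/10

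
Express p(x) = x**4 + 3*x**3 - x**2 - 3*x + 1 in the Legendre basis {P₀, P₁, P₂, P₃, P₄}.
(13/15)P₀ + (-6/5)P₁ + (-2/21)P₂ + (6/5)P₃ + (8/35)P₄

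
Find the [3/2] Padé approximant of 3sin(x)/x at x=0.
(3 - 7*x**2/20)/(x**2/20 + 1)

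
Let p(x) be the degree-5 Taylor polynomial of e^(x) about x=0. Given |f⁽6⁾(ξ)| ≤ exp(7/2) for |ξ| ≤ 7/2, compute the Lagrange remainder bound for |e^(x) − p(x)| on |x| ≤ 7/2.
117649*exp(7/2)/46080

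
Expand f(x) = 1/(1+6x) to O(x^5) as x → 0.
1 - 6*x + 36*x**2 - 216*x**3 + 1296*x**4 + O(x**5)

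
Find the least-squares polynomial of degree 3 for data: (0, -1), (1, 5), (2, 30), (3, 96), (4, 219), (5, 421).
-20/21 + (136/63)x + (1/3)x² + (29/9)x³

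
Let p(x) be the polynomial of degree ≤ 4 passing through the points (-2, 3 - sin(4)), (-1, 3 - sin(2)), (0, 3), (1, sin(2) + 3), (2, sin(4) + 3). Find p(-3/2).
-7*sin(2)/8 - 5*sin(4)/16 + 3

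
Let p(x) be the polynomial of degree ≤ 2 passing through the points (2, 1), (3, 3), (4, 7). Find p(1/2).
7/4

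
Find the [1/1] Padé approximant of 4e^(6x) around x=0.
(12*x + 4)/(1 - 3*x)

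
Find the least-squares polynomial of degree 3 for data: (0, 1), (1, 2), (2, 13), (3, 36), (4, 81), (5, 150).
59/63 + (-208/189)x + (14/9)x² + (25/27)x³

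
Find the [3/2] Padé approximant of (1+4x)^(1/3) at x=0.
(448*x**3/405 + 112*x**2/15 + 28*x/5 + 1)/(32*x**2/9 + 64*x/15 + 1)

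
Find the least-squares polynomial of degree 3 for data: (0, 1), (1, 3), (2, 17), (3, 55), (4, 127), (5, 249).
8/9 + (289/378)x + (-53/126)x² + (55/27)x³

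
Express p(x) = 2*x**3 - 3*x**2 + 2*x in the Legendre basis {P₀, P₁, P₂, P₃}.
-P₀ + (16/5)P₁ + (-2)P₂ + (4/5)P₃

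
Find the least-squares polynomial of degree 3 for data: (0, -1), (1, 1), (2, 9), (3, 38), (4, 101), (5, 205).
-46/63 + (43/54)x + (-115/63)x² + (107/54)x³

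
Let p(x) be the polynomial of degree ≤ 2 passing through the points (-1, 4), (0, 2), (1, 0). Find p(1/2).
1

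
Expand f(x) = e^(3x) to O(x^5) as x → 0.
1 + 3*x + 9*x**2/2 + 9*x**3/2 + 27*x**4/8 + O(x**5)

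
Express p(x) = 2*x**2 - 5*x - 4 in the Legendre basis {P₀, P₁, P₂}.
(-10/3)P₀ + (-5)P₁ + (4/3)P₂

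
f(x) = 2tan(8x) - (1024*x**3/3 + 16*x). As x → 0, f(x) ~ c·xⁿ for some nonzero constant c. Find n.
5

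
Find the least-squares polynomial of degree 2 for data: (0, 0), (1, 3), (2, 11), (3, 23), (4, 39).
-4/35 + (43/35)x + (15/7)x²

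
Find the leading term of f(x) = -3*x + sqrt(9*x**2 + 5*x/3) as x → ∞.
5/18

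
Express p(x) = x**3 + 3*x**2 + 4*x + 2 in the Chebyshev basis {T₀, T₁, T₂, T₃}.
(7/2)T₀ + (19/4)T₁ + (3/2)T₂ + (1/4)T₃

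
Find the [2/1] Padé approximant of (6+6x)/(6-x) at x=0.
(x + 1)/(1 - x/6)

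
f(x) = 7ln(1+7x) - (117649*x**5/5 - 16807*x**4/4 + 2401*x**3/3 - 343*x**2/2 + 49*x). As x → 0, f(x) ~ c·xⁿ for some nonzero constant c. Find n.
6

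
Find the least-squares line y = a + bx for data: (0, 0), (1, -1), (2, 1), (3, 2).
a = -7/10, b = 4/5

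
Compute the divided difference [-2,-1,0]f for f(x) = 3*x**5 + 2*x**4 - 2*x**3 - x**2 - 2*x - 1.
-26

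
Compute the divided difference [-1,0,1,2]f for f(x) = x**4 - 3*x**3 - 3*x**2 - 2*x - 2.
-1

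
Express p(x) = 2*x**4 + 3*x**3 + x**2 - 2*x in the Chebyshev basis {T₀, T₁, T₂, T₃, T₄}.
(5/4)T₀ + (1/4)T₁ + (3/2)T₂ + (3/4)T₃ + (1/4)T₄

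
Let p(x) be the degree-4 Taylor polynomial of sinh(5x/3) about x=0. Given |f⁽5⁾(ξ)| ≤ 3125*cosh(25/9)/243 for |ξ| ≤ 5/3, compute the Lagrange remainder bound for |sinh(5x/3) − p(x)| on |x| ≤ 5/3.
1953125*cosh(25/9)/1417176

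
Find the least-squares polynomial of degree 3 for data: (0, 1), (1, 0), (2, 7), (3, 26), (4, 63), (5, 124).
58/63 + (-925/378)x + (55/63)x² + (49/54)x³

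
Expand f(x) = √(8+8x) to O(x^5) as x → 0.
2*sqrt(2) + sqrt(2)*x - sqrt(2)*x**2/4 + sqrt(2)*x**3/8 - 5*sqrt(2)*x**4/64 + O(x**5)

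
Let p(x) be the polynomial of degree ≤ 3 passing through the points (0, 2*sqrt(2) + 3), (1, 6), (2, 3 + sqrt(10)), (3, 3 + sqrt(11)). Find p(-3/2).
-519/16 - 35*sqrt(11)/16 + 105*sqrt(2)/8 + 135*sqrt(10)/16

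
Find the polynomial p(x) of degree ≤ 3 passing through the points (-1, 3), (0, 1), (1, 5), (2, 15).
3*x**2 + x + 1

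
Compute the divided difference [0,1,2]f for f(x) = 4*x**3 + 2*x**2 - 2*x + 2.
14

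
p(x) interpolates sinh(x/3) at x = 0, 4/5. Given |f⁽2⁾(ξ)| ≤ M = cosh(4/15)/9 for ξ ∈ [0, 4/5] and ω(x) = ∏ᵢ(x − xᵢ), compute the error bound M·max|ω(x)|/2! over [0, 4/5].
2*cosh(4/15)/225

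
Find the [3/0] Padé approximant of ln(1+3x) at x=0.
3*x*(6*x**2 - 3*x + 2)/2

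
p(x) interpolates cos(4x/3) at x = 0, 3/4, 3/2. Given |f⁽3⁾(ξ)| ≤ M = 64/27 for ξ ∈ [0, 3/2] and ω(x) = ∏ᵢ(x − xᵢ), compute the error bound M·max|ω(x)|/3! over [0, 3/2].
sqrt(3)/27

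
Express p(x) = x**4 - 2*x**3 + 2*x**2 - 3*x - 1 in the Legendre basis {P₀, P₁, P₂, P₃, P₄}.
(-2/15)P₀ + (-21/5)P₁ + (40/21)P₂ + (-4/5)P₃ + (8/35)P₄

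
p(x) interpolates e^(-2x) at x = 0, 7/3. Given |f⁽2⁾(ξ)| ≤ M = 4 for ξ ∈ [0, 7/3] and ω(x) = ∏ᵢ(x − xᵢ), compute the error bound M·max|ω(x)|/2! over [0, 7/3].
49/18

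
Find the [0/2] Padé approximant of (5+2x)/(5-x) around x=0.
1/(6*x**2/25 - 3*x/5 + 1)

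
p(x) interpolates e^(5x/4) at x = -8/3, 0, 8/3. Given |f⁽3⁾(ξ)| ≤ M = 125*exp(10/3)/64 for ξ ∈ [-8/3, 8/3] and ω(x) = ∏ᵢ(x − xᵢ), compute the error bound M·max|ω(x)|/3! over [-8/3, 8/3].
1000*sqrt(3)*exp(10/3)/729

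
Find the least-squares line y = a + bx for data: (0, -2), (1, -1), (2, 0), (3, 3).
a = -12/5, b = 8/5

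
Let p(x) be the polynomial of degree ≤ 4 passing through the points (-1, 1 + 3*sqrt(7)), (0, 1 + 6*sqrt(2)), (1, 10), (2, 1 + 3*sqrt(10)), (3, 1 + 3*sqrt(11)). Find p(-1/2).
-251/64 - 15*sqrt(11)/128 + 21*sqrt(10)/32 + 105*sqrt(7)/128 + 105*sqrt(2)/16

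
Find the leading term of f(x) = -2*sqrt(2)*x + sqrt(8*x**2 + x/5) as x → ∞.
sqrt(2)/40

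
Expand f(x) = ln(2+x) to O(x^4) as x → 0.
log(2) + x/2 - x**2/8 + x**3/24 + O(x**4)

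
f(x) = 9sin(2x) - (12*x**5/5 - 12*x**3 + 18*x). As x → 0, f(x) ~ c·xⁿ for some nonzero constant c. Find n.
7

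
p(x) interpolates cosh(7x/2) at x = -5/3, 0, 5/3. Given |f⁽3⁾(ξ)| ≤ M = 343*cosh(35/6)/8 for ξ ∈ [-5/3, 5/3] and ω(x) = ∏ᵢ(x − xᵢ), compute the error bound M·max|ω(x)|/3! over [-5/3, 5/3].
42875*sqrt(3)*cosh(35/6)/5832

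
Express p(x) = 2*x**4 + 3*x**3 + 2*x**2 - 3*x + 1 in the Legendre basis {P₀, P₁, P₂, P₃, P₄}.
(31/15)P₀ + (-6/5)P₁ + (52/21)P₂ + (6/5)P₃ + (16/35)P₄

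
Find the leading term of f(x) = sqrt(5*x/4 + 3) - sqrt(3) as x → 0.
5*sqrt(3)*x/24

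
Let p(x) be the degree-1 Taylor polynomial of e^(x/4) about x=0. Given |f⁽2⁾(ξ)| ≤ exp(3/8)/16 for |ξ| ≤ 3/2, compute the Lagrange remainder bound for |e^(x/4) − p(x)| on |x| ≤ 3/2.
9*exp(3/8)/128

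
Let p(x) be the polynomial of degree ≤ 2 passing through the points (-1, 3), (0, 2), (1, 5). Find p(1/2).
3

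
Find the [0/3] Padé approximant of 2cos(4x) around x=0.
2/(8*x**2 + 1)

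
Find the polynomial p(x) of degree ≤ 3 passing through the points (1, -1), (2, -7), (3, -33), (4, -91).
-2*x**3 + 2*x**2 + 2*x - 3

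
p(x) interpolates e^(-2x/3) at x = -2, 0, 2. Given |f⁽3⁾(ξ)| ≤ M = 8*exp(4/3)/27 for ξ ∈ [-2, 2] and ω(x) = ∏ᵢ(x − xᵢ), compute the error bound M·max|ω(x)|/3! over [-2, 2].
64*sqrt(3)*exp(4/3)/729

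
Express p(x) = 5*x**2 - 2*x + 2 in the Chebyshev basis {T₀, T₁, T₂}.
(9/2)T₀ + (-2)T₁ + (5/2)T₂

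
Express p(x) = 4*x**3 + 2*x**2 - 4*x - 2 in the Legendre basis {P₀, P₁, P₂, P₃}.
(-4/3)P₀ + (-8/5)P₁ + (4/3)P₂ + (8/5)P₃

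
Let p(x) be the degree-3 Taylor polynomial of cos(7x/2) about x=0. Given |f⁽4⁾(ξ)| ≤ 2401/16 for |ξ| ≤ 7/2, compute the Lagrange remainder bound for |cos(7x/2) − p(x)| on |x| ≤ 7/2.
5764801/6144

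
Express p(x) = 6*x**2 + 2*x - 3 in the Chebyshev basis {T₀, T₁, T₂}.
(2)T₁ + (3)T₂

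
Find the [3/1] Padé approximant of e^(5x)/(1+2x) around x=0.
(-875*x**3/1128 + 475*x**2/188 + 315*x/188 + 1)/(1 - 249*x/188)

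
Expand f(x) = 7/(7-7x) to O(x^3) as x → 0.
1 + x + x**2 + O(x**3)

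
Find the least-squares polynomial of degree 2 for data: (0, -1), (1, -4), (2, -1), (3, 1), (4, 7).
-48/35 + (-193/70)x + (17/14)x²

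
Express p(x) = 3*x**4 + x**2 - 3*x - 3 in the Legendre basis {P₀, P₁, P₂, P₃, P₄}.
(-31/15)P₀ + (-3)P₁ + (50/21)P₂ + (24/35)P₄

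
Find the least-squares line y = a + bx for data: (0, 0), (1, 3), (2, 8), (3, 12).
a = -2/5, b = 41/10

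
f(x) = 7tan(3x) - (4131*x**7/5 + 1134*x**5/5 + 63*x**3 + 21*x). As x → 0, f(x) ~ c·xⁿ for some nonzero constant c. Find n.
9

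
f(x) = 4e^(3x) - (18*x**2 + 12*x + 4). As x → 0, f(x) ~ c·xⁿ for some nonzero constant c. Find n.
3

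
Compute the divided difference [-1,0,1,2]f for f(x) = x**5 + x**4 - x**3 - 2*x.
6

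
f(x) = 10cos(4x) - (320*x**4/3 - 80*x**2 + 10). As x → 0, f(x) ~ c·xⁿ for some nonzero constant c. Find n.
6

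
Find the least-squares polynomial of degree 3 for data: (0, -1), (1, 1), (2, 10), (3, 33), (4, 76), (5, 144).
-13/14 + (-3/28)x + (23/28)x² + x³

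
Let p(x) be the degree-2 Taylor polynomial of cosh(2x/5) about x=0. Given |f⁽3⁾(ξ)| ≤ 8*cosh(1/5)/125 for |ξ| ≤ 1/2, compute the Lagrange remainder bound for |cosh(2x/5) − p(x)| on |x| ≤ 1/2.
cosh(1/5)/750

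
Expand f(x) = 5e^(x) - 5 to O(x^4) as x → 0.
5*x + 5*x**2/2 + 5*x**3/6 + O(x**4)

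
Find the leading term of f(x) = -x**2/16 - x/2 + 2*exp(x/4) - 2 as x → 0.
x**3/192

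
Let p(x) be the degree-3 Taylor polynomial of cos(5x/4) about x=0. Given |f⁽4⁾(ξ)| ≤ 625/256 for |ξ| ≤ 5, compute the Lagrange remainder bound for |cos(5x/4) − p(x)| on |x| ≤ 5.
390625/6144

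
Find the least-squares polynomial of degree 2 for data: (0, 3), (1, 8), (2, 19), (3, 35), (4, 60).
113/35 + (87/70)x + (45/14)x²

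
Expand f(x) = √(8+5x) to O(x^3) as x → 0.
2*sqrt(2) + 5*sqrt(2)*x/8 - 25*sqrt(2)*x**2/256 + O(x**3)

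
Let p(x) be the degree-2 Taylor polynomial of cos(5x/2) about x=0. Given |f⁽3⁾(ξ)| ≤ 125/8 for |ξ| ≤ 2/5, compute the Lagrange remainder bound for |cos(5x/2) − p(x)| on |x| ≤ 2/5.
1/6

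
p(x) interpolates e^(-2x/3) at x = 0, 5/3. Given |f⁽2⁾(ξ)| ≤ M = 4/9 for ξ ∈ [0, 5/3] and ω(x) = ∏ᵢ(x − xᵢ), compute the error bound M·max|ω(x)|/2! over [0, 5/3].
25/162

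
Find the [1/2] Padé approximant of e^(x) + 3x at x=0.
(361*x/93 + 1)/(-5*x**2/186 - 11*x/93 + 1)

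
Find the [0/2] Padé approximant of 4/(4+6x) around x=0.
1/(3*x/2 + 1)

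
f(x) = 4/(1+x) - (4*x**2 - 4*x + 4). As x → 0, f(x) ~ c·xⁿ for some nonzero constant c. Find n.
3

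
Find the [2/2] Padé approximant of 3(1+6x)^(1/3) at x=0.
(28*x**2 + 21*x + 3)/(10*x**2/3 + 5*x + 1)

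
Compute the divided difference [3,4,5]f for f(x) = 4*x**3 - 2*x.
48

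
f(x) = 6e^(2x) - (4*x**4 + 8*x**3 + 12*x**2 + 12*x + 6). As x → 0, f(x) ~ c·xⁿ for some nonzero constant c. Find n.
5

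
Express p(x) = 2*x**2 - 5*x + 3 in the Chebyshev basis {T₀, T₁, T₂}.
(4)T₀ + (-5)T₁ + T₂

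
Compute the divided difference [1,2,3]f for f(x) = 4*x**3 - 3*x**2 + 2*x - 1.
21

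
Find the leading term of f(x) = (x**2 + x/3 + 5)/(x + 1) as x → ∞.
x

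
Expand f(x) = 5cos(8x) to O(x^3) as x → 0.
5 - 160*x**2 + O(x**3)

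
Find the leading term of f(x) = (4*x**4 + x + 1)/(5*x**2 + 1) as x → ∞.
4*x**2/5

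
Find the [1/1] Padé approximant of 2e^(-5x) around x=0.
(2 - 5*x)/(5*x/2 + 1)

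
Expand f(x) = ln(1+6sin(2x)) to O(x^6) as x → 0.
12*x - 72*x**2 + 568*x**3 - 5088*x**4 + 48616*x**5 + O(x**6)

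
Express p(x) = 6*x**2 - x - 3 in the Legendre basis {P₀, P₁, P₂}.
-P₀ - P₁ + (4)P₂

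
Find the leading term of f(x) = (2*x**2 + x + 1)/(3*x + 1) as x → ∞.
2*x/3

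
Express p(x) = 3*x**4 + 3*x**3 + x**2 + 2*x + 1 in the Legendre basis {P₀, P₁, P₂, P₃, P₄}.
(29/15)P₀ + (19/5)P₁ + (50/21)P₂ + (6/5)P₃ + (24/35)P₄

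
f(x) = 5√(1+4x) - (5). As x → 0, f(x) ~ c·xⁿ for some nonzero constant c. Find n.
1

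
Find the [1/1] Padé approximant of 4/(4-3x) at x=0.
1/(1 - 3*x/4)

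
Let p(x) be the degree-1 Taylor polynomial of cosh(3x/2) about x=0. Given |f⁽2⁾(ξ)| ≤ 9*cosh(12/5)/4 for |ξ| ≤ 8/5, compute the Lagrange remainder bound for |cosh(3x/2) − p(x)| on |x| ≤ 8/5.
72*cosh(12/5)/25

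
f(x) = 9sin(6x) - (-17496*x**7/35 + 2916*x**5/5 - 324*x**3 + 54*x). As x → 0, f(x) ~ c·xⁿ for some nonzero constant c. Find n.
9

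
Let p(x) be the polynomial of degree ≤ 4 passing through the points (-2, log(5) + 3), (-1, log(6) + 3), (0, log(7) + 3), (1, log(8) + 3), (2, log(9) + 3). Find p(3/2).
log(8*sqrt(2)*3**(49/64)*5**(123/128)*7**(29/64)/35) + 3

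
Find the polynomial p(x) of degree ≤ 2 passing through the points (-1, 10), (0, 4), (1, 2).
2*x**2 - 4*x + 4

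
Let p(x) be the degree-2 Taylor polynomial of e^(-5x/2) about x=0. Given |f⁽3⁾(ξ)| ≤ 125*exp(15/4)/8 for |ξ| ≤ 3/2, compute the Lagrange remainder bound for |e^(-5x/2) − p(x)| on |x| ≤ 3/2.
1125*exp(15/4)/128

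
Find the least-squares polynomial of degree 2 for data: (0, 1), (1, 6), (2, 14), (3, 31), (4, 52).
44/35 + (69/70)x + (41/14)x²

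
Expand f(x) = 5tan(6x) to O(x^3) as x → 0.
30*x + O(x**3)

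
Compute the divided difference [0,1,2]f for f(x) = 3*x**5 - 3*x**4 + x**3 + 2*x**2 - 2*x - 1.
29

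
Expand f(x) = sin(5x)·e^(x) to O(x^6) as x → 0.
5*x + 5*x**2 - 55*x**3/3 - 20*x**4 + 95*x**5/6 + O(x**6)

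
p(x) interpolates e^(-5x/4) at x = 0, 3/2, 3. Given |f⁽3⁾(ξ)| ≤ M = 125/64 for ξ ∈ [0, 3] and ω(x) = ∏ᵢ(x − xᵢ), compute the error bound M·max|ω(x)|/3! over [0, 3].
125*sqrt(3)/512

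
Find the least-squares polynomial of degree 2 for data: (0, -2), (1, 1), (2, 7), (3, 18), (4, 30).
-74/35 + (107/70)x + (23/14)x²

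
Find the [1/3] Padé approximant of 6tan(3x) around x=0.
18*x/(1 - 3*x**2)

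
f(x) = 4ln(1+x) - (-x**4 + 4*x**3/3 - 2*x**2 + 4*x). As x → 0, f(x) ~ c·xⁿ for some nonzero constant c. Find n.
5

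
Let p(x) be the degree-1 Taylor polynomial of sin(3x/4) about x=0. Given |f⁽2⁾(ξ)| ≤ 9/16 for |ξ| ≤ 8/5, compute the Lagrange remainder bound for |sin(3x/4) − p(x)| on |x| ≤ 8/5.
18/25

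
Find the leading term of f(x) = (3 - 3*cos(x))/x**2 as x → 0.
3/2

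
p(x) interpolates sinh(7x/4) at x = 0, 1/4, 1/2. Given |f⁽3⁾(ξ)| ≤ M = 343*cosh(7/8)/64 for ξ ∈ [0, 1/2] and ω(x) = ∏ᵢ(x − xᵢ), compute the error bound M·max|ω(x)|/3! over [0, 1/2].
343*sqrt(3)*cosh(7/8)/110592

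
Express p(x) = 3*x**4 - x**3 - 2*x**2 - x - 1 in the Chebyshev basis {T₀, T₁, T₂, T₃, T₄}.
(-7/8)T₀ + (-7/4)T₁ + (1/2)T₂ + (-1/4)T₃ + (3/8)T₄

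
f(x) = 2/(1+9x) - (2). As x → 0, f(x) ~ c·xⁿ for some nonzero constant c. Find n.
1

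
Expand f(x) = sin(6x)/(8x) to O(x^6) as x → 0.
3/4 - 9*x**2/2 + 81*x**4/10 + O(x**6)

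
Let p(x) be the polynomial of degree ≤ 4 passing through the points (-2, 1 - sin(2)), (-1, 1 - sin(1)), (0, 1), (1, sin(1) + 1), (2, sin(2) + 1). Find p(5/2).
-15*sin(1)/8 + 1 + 35*sin(2)/16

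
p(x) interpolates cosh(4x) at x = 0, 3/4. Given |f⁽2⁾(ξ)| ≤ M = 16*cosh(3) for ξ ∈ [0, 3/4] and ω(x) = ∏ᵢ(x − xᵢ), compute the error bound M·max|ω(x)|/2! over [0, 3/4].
9*cosh(3)/8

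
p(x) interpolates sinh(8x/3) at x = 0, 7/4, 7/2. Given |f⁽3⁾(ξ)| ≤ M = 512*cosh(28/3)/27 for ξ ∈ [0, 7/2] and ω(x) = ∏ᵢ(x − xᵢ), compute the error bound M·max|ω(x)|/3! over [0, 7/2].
2744*sqrt(3)*cosh(28/3)/729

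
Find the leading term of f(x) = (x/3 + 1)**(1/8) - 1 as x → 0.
x/24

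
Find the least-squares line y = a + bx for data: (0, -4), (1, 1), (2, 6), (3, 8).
a = -17/5, b = 41/10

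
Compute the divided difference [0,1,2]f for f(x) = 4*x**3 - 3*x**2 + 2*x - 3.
9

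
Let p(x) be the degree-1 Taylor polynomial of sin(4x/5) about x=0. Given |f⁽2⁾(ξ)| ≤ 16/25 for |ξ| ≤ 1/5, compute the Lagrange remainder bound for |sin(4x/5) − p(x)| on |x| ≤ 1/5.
8/625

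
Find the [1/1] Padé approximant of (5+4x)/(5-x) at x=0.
(4*x/5 + 1)/(1 - x/5)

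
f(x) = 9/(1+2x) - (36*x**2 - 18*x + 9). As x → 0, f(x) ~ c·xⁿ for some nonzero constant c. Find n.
3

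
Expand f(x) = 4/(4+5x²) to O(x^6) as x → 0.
1 - 5*x**2/4 + 25*x**4/16 + O(x**6)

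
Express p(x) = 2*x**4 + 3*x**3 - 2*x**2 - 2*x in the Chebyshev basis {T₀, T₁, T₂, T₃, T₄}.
(-1/4)T₀ + (1/4)T₁ + (3/4)T₃ + (1/4)T₄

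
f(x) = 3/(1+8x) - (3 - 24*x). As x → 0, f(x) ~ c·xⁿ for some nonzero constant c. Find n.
2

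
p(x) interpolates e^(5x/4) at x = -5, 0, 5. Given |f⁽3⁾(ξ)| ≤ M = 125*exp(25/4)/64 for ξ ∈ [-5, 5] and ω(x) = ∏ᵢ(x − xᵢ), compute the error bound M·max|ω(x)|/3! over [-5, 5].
15625*sqrt(3)*exp(25/4)/1728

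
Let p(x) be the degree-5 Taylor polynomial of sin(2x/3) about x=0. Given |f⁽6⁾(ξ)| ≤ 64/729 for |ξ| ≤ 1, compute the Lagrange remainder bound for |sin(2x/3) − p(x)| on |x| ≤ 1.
4/32805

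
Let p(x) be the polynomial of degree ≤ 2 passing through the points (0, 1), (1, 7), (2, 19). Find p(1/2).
13/4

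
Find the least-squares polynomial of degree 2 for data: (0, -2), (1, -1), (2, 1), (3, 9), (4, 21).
-8/5 + (-12/5)x + (2)x²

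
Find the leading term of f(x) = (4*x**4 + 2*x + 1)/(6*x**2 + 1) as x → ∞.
2*x**2/3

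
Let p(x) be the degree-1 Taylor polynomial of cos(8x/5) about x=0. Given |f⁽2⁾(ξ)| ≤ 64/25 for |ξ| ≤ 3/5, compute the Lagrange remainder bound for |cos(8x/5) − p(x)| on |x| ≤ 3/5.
288/625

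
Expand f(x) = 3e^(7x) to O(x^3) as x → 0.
3 + 21*x + 147*x**2/2 + O(x**3)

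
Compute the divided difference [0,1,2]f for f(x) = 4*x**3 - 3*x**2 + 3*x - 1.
9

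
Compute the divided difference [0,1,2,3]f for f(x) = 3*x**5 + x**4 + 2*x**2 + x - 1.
81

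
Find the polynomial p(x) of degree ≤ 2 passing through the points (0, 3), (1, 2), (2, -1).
3 - x**2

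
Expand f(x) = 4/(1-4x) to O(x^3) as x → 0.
4 + 16*x + 64*x**2 + O(x**3)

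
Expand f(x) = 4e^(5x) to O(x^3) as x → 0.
4 + 20*x + 50*x**2 + O(x**3)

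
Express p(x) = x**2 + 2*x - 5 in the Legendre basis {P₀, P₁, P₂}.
(-14/3)P₀ + (2)P₁ + (2/3)P₂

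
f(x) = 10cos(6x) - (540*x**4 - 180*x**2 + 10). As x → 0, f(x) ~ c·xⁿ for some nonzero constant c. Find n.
6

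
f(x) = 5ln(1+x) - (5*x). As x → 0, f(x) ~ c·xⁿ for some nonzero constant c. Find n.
2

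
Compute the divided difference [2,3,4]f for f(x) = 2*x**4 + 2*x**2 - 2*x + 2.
112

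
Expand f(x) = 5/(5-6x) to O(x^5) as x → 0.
1 + 6*x/5 + 36*x**2/25 + 216*x**3/125 + 1296*x**4/625 + O(x**5)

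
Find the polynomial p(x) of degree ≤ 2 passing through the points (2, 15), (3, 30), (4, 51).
3*x**2 + 3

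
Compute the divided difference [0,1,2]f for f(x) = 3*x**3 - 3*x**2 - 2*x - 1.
6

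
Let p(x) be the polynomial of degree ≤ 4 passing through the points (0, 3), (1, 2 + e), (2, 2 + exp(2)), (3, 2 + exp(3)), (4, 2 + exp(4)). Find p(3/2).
-5*exp(3)/32 + 15*e/32 + 3*exp(4)/128 + 251/128 + 45*exp(2)/64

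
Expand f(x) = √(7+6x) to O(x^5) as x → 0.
sqrt(7) + 3*sqrt(7)*x/7 - 9*sqrt(7)*x**2/98 + 27*sqrt(7)*x**3/686 - 405*sqrt(7)*x**4/19208 + O(x**5)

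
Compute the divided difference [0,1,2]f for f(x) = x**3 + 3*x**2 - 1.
6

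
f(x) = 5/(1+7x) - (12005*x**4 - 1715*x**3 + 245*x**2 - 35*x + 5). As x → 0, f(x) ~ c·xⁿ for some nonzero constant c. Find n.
5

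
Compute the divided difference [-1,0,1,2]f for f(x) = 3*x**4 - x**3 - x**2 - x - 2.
5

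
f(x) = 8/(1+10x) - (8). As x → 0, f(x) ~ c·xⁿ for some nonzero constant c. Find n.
1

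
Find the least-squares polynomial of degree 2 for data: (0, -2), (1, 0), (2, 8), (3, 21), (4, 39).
-74/35 + (-19/70)x + (37/14)x²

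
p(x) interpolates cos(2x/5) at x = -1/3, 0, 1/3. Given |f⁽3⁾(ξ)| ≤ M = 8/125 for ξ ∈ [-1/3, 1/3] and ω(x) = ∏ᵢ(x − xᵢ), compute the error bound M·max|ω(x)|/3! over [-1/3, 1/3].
8*sqrt(3)/91125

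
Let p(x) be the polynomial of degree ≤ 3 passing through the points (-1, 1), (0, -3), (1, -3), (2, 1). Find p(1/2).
-7/2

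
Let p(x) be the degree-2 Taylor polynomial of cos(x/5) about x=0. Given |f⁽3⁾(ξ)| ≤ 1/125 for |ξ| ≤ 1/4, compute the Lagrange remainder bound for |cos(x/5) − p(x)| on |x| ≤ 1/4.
1/48000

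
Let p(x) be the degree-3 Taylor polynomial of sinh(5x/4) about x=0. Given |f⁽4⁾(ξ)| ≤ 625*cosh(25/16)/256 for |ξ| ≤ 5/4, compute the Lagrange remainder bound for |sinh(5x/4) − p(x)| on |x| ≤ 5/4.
390625*cosh(25/16)/1572864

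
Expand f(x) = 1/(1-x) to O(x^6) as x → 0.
1 + x + x**2 + x**3 + x**4 + x**5 + O(x**6)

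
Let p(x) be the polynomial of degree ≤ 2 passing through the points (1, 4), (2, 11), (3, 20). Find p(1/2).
5/4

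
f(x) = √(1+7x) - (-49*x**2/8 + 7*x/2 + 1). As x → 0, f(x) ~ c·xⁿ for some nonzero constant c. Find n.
3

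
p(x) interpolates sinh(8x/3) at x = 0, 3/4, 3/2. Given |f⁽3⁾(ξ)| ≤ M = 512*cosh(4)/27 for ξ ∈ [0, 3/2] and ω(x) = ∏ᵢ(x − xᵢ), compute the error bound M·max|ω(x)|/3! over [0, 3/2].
8*sqrt(3)*cosh(4)/27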